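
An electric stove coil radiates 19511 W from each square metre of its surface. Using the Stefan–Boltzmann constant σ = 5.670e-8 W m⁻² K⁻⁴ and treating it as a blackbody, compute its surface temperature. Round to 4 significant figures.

I = σT⁴, so T = (I/σ)^(1/4) = (19511/(5.670×10⁻⁸))^(1/4) = 765.9 K.

T ≈ 765.9 K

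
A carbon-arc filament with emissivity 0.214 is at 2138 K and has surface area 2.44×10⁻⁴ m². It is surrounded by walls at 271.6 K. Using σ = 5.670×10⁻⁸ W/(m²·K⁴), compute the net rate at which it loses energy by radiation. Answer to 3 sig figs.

Area A = 2.44×10⁻⁴ m².
Net radiated power P_net = εσA(T⁴ − T₀⁴) = 0.214×5.670×10⁻⁸×2.44×10⁻⁴×(2138⁴ − 271.6⁴).
T⁴ − T₀⁴ = 2.08944×10¹³ − 5.44151×10⁹ = 2.08890×10¹³ K⁴, so P_net = 61.8 W.

Net loss ≈ 61.8 W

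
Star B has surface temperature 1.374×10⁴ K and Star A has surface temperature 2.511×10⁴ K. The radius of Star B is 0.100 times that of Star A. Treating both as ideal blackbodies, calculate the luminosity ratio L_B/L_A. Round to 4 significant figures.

L ∝ R²T⁴, so L_B/L_A = (R_B/R_A)²(T_B/T_A)⁴ = (0.100)² × (1.374×10⁴/2.511×10⁴)⁴ = 0.01 × 0.0896520 = 8.965×10⁻⁴.

L_B/L_A ≈ 8.965×10⁻⁴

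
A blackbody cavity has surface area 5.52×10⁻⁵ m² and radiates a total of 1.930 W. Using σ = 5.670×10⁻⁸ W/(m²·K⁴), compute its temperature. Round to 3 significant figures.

Area A = 5.52×10⁻⁵ m².
P = σAT⁴ ⇒ T = (P/(σA))^(1/4) = (1.930/(5.670×10⁻⁸×5.52×10⁻⁵))^(1/4) = 886 K.

T ≈ 886 K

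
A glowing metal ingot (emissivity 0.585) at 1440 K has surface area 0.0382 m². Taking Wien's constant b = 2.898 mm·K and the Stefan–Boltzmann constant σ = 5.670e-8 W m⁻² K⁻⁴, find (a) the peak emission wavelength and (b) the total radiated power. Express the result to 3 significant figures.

λ_max ≈ 2.01×10³ nm; P ≈ 5.45×10³ W

(a) λ_max = b/T = 2.898×10⁻³/1440 = 2.012×10⁻⁶ m = 2.01×10³ nm.
Area A = 0.0382 m².
(b) P = εσAT⁴ = 0.585×5.670×10⁻⁸×0.0382×(1440)⁴ = 5.45×10³ W.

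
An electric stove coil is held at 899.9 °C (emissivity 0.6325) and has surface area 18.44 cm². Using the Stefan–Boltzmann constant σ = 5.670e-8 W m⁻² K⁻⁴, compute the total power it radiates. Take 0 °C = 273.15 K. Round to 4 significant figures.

P ≈ 125.2 W

T = 899.9 °C + 273.15 = 1173.05 K.
Area A = 18.44 cm² = 1.844×10⁻³ m².
P = εσAT⁴ = 0.6325 × 5.670×10⁻⁸ × 1.844×10⁻³ × (1173.05)⁴ = 125.2 W.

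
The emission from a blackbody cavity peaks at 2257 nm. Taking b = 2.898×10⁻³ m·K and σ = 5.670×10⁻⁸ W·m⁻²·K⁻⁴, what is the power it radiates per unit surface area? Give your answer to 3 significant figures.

Wien's law: T = b/λ_max = 2.898×10⁻³/2.257×10⁻⁶ = 1284.01 K.
Then I = σT⁴ = 5.670×10⁻⁸×(1284.01)⁴ = 1.54×10⁵ W/m².

I ≈ 1.54×10⁵ W/m²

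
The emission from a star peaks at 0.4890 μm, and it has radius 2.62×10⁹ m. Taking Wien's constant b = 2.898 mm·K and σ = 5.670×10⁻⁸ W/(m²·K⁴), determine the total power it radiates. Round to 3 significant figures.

P ≈ 6.03×10²⁷ W

Wien's law: T = b/λ_max = 2.898×10⁻³/4.890×10⁻⁷ = 5926.38 K.
Surface area A = 4πR² = 4π(2.62×10⁹ m)² = 8.62606×10¹⁹ m².
Then P = σAT⁴ = 5.670×10⁻⁸×8.62606×10¹⁹×(5926.38)⁴ = 6.03×10²⁷ W.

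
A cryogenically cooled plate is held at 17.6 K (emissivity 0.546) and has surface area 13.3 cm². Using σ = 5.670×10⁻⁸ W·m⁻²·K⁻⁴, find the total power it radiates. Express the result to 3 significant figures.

P ≈ 3.95×10⁻⁶ W

Area A = 13.3 cm² = 1.33×10⁻³ m².
P = εσAT⁴ = 0.546 × 5.670×10⁻⁸ × 1.33×10⁻³ × (17.6)⁴ = 3.95×10⁻⁶ W.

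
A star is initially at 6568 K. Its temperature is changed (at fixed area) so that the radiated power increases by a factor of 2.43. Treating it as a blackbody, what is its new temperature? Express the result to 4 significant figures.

T₂ ≈ 8200 K

P ∝ T⁴, so T₂/T₁ = (P₂/P₁)^(1/4) = (2.43)^(1/4) = 1.24854.
T₂ = 6568 × 1.24854 = 8200 K.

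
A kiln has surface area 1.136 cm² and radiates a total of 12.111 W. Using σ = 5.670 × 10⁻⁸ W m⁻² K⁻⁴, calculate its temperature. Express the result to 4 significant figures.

Area A = 1.136 cm² = 1.136×10⁻⁴ m².
P = σAT⁴ ⇒ T = (P/(σA))^(1/4) = (12.111/(5.670×10⁻⁸×1.136×10⁻⁴))^(1/4) = 1171 K.

T ≈ 1171 K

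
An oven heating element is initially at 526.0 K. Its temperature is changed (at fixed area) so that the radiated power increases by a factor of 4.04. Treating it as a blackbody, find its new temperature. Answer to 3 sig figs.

P ∝ T⁴, so T₂/T₁ = (P₂/P₁)^(1/4) = (4.04)^(1/4) = 1.41774.
T₂ = 526.0 × 1.41774 = 746 K.

T₂ ≈ 746 K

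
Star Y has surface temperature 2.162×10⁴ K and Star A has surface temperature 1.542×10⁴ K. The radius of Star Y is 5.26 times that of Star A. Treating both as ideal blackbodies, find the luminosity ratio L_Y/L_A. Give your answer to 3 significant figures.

L_Y/L_A ≈ 107

L ∝ R²T⁴, so L_Y/L_A = (R_Y/R_A)²(T_Y/T_A)⁴ = (5.26)² × (2.162×10⁴/1.542×10⁴)⁴ = 27.6676 × 3.86443 = 107.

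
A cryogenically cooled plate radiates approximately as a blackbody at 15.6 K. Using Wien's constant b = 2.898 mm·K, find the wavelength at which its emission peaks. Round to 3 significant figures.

Wien's displacement law: λ_max = b/T = (2.898×10⁻³ m·K)/(15.6 K) = 1.858×10⁻⁴ m.
That is 0.186 mm, in the infrared range.

λ_max ≈ 0.186 mm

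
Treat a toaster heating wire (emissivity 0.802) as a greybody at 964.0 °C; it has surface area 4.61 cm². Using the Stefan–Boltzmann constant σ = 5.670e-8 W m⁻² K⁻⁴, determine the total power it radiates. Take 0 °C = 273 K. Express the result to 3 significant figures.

P ≈ 49.1 W

T = 964.0 °C + 273 = 1237.0 K.
Area A = 4.61 cm² = 4.61×10⁻⁴ m².
P = εσAT⁴ = 0.802 × 5.670×10⁻⁸ × 4.61×10⁻⁴ × (1237.0)⁴ = 49.1 W.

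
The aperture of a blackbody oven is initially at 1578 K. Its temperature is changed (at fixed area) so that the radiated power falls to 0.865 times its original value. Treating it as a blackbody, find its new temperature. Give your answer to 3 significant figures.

T₂ ≈ 1.52×10³ K

P ∝ T⁴, so T₂/T₁ = (P₂/P₁)^(1/4) = (0.865)^(1/4) = 0.964393.
T₂ = 1578 × 0.964393 = 1.52×10³ K.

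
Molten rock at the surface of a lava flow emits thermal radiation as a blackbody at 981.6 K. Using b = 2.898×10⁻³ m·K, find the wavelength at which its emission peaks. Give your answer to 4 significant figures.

λ_max ≈ 2.952 μm

Wien's displacement law: λ_max = b/T = (2.898×10⁻³ m·K)/(981.6 K) = 2.9523×10⁻⁶ m.
That is 2.952 μm, in the infrared range.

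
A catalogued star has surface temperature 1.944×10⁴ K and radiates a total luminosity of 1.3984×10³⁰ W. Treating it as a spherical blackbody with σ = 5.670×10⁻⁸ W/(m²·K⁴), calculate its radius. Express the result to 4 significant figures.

L = 4πR²σT⁴ ⇒ R = √(L/(4πσT⁴)).
σT⁴ = 8.09782×10⁹ W/m², so R = √(1.3984×10³⁰/(4π×8.09782×10⁹)) = 3.707×10⁹ m.

R ≈ 3.707×10⁹ m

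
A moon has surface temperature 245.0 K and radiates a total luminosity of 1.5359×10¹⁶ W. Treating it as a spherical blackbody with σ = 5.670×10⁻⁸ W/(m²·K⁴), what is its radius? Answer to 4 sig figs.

L = 4πR²σT⁴ ⇒ R = √(L/(4πσT⁴)).
σT⁴ = 204.290 W/m², so R = √(1.5359×10¹⁶/(4π×204.290)) = 2.446×10⁶ m.

R ≈ 2.446×10⁶ m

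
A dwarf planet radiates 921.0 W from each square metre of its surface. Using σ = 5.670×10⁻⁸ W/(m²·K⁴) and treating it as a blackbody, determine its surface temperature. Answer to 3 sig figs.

T ≈ 357 K

I = σT⁴, so T = (I/σ)^(1/4) = (921.0/(5.670×10⁻⁸))^(1/4) = 357 K.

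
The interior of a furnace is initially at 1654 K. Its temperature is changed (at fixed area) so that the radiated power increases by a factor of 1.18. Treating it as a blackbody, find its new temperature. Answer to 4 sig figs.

P ∝ T⁴, so T₂/T₁ = (P₂/P₁)^(1/4) = (1.18)^(1/4) = 1.04225.
T₂ = 1654 × 1.04225 = 1724 K.

T₂ ≈ 1724 K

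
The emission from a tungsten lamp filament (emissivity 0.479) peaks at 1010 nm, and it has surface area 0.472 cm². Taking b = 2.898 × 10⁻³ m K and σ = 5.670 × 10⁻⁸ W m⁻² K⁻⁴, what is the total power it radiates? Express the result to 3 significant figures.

P ≈ 86.9 W

Wien's law: T = b/λ_max = 2.898×10⁻³/1.010×10⁻⁶ = 2869.31 K.
Area A = 0.472 cm² = 4.72×10⁻⁵ m².
Then P = εσAT⁴ = 0.479×5.670×10⁻⁸×4.72×10⁻⁵×(2869.31)⁴ = 86.9 W.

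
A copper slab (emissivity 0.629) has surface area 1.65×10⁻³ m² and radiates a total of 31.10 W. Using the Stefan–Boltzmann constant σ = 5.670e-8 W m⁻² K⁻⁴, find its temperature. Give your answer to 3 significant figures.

T ≈ 853 K

Area A = 1.65×10⁻³ m².
P = εσAT⁴ ⇒ T = (P/(εσA))^(1/4) = (31.10/(0.629×5.670×10⁻⁸×1.65×10⁻³))^(1/4) = 853 K.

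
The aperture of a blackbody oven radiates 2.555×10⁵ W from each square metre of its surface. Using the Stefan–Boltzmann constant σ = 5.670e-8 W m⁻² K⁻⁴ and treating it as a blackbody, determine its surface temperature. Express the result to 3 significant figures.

I = σT⁴, so T = (I/σ)^(1/4) = (2.555×10⁵/(5.670×10⁻⁸))^(1/4) = 1.46×10³ K.

T ≈ 1.46×10³ K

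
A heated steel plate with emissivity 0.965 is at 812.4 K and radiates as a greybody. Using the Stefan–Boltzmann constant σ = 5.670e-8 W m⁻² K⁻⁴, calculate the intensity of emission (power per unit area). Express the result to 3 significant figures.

Stefan–Boltzmann: I = εσT⁴ = 0.965 × 5.670×10⁻⁸ × (812.4)⁴ = 2.38×10⁴ W/m².

I ≈ 2.38×10⁴ W/m²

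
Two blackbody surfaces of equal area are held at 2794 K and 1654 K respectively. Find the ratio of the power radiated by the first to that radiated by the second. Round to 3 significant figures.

With equal areas, P₁/P₂ = (T₁/T₂)⁴ = (2794/1654)⁴ = 8.14.

P₁/P₂ ≈ 8.14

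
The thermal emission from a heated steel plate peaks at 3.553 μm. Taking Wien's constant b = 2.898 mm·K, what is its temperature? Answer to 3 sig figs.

T ≈ 816 K

Wien's law gives T = b/λ_max = (2.898×10⁻³ m·K)/(3.553×10⁻⁶ m) = 816 K.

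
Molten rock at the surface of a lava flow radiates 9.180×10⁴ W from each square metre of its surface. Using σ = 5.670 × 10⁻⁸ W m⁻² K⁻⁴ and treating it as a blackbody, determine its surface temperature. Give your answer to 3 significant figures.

T ≈ 1.13×10³ K

I = σT⁴, so T = (I/σ)^(1/4) = (9.180×10⁴/(5.670×10⁻⁸))^(1/4) = 1.13×10³ K.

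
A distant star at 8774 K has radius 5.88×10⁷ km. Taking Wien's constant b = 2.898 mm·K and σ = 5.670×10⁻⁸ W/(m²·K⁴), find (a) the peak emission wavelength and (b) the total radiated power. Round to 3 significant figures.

(a) λ_max = b/T = 2.898×10⁻³/8774 = 3.303×10⁻⁷ m = 0.330 μm.
Surface area A = 4πR² = 4π(5.88×10¹⁰ m)² = 4.34475×10²² m².
(b) P = σAT⁴ = 5.670×10⁻⁸×4.34475×10²²×(8774)⁴ = 1.46×10³¹ W.

λ_max ≈ 0.330 μm; P ≈ 1.46×10³¹ W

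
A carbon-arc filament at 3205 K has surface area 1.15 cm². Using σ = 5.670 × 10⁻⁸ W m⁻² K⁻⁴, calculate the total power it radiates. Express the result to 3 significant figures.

P ≈ 688 W

Area A = 1.15 cm² = 1.15×10⁻⁴ m².
P = σAT⁴ = 5.670×10⁻⁸ × 1.15×10⁻⁴ × (3205)⁴ = 688 W.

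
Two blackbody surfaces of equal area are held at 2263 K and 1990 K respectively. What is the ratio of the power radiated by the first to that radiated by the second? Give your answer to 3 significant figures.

With equal areas, P₁/P₂ = (T₁/T₂)⁴ = (2263/1990)⁴ = 1.67.

P₁/P₂ ≈ 1.67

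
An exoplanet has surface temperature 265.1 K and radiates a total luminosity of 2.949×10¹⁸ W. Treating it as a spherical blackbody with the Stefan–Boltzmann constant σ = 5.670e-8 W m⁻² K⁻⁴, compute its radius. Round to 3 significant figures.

R ≈ 2.89×10⁷ m

L = 4πR²σT⁴ ⇒ R = √(L/(4πσT⁴)).
σT⁴ = 280.041 W/m², so R = √(2.949×10¹⁸/(4π×280.041)) = 2.89×10⁷ m.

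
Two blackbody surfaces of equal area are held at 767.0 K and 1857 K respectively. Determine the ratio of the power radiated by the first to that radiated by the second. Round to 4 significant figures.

P₁/P₂ ≈ 0.02910

With equal areas, P₁/P₂ = (T₁/T₂)⁴ = (767.0/1857)⁴ = 0.02910.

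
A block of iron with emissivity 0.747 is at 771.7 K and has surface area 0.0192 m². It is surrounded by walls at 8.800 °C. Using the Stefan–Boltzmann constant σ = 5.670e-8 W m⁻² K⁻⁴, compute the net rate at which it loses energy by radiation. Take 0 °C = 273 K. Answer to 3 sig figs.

Net loss ≈ 283 W

Surroundings: T = 8.800 °C + 273 = 281.800 K.
Area A = 0.0192 m².
Net radiated power P_net = εσA(T⁴ − T₀⁴) = 0.747×5.670×10⁻⁸×0.0192×(771.7⁴ − 281.800⁴).
T⁴ − T₀⁴ = 3.54645×10¹¹ − 6.30615×10⁹ = 3.48339×10¹¹ K⁴, so P_net = 283 W.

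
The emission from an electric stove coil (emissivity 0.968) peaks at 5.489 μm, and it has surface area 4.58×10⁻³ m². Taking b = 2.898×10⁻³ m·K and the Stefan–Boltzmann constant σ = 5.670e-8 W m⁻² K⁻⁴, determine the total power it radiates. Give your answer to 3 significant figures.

Wien's law: T = b/λ_max = 2.898×10⁻³/5.489×10⁻⁶ = 527.965 K.
Area A = 4.58×10⁻³ m².
Then P = εσAT⁴ = 0.968×5.670×10⁻⁸×4.58×10⁻³×(527.965)⁴ = 19.5 W.

P ≈ 19.5 W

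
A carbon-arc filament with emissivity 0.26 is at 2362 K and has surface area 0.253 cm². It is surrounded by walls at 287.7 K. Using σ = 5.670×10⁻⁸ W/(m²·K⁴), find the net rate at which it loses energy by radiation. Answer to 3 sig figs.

Net loss ≈ 11.6 W

Area A = 0.253 cm² = 2.53×10⁻⁵ m².
Net radiated power P_net = εσA(T⁴ − T₀⁴) = 0.26×5.670×10⁻⁸×2.53×10⁻⁵×(2362⁴ − 287.7⁴).
T⁴ − T₀⁴ = 3.11257×10¹³ − 6.85109×10⁹ = 3.11188×10¹³ K⁴, so P_net = 11.6 W.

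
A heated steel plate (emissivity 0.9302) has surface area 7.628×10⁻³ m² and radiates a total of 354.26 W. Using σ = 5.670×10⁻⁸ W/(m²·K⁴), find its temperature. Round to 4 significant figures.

T ≈ 968.7 K

Area A = 7.628×10⁻³ m².
P = εσAT⁴ ⇒ T = (P/(εσA))^(1/4) = (354.26/(0.9302×5.670×10⁻⁸×7.628×10⁻³))^(1/4) = 968.7 K.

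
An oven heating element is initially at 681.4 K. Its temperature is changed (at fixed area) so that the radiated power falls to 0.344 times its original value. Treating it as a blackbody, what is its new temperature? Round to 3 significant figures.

P ∝ T⁴, so T₂/T₁ = (P₂/P₁)^(1/4) = (0.344)^(1/4) = 0.765843.
T₂ = 681.4 × 0.765843 = 522 K.

T₂ ≈ 522 K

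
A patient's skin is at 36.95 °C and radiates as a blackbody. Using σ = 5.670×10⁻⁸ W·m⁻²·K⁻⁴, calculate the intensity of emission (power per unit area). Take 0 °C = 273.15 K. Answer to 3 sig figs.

T = 36.95 °C + 273.15 = 310.10 K.
Stefan–Boltzmann: I = σT⁴ = 5.670×10⁻⁸ × (310.10)⁴ = 524 W/m².

I ≈ 524 W/m²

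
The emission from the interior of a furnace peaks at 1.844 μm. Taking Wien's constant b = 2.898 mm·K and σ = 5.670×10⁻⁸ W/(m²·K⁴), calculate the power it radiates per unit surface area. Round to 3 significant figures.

I ≈ 3.46×10⁵ W/m²

Wien's law: T = b/λ_max = 2.898×10⁻³/1.844×10⁻⁶ = 1571.58 K.
Then I = σT⁴ = 5.670×10⁻⁸×(1571.58)⁴ = 3.46×10⁵ W/m².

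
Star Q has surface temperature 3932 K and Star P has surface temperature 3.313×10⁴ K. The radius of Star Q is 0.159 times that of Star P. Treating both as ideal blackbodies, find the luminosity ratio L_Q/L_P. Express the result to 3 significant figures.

L_Q/L_P ≈ 5.02×10⁻⁶

L ∝ R²T⁴, so L_Q/L_P = (R_Q/R_P)²(T_Q/T_P)⁴ = (0.159)² × (3932/3.313×10⁴)⁴ = 0.025281 × 1.98412×10⁻⁴ = 5.02×10⁻⁶.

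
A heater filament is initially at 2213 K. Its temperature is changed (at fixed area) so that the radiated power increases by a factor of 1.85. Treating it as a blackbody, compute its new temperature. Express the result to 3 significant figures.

P ∝ T⁴, so T₂/T₁ = (P₂/P₁)^(1/4) = (1.85)^(1/4) = 1.16625.
T₂ = 2213 × 1.16625 = 2.58×10³ K.

T₂ ≈ 2.58×10³ K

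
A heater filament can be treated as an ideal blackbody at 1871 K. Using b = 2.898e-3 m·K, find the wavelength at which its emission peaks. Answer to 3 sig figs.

Wien's displacement law: λ_max = b/T = (2.898×10⁻³ m·K)/(1871 K) = 1.549×10⁻⁶ m.
That is 1.55 μm, in the infrared range.

λ_max ≈ 1.55 μm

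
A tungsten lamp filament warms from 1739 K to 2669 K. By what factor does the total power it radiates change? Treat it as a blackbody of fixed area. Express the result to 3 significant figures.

P ∝ T⁴, so P₂/P₁ = (T₂/T₁)⁴ = (2669/1739)⁴ = (1.53479)⁴ = 5.55.

P₂/P₁ ≈ 5.55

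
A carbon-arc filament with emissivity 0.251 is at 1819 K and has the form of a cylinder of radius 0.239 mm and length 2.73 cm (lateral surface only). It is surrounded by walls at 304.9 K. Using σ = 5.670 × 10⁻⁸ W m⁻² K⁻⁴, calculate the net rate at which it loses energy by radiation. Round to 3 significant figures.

Lateral area A = 2πrL = 2π×2.39×10⁻⁴×0.0273 = 4.09959×10⁻⁵ m².
Net radiated power P_net = εσA(T⁴ − T₀⁴) = 0.251×5.670×10⁻⁸×4.09959×10⁻⁵×(1819⁴ − 304.9⁴).
T⁴ − T₀⁴ = 1.09479×10¹³ − 8.64231×10⁹ = 1.09393×10¹³ K⁴, so P_net = 6.38 W.

Net loss ≈ 6.38 W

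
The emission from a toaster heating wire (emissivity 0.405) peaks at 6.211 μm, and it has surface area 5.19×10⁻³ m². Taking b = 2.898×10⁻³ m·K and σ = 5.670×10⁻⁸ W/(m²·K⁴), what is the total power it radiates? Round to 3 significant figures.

P ≈ 5.65 W

Wien's law: T = b/λ_max = 2.898×10⁻³/6.211×10⁻⁶ = 466.592 K.
Area A = 5.19×10⁻³ m².
Then P = εσAT⁴ = 0.405×5.670×10⁻⁸×5.19×10⁻³×(466.592)⁴ = 5.65 W.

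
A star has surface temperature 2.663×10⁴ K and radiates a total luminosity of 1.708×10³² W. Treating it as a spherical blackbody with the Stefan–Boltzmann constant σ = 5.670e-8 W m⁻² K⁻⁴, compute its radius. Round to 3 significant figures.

L = 4πR²σT⁴ ⇒ R = √(L/(4πσT⁴)).
σT⁴ = 2.85146×10¹⁰ W/m², so R = √(1.708×10³²/(4π×2.85146×10¹⁰)) = 2.18×10¹⁰ m.

R ≈ 2.18×10¹⁰ m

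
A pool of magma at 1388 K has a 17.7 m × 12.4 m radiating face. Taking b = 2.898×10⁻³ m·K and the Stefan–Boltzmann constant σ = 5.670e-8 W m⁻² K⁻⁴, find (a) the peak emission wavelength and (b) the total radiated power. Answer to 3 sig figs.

(a) λ_max = b/T = 2.898×10⁻³/1388 = 2.088×10⁻⁶ m = 2.09 μm.
Area A = 17.7 × 12.4 = 219.48 m².
(b) P = σAT⁴ = 5.670×10⁻⁸×219.48×(1388)⁴ = 4.62×10⁷ W.

λ_max ≈ 2.09 μm; P ≈ 4.62×10⁷ W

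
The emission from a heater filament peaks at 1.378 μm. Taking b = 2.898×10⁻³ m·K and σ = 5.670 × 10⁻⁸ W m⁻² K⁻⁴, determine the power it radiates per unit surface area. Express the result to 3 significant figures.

Wien's law: T = b/λ_max = 2.898×10⁻³/1.378×10⁻⁶ = 2103.05 K.
Then I = σT⁴ = 5.670×10⁻⁸×(2103.05)⁴ = 1.11×10⁶ W/m².

I ≈ 1.11×10⁶ W/m²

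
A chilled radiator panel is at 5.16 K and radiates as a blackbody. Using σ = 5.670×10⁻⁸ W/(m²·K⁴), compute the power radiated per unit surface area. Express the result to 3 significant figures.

Stefan–Boltzmann: I = σT⁴ = 5.670×10⁻⁸ × (5.16)⁴ = 4.02×10⁻⁵ W/m².

I ≈ 4.02×10⁻⁵ W/m²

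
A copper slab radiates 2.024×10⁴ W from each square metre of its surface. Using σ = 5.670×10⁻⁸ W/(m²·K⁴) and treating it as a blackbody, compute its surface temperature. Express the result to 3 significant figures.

I = σT⁴, so T = (I/σ)^(1/4) = (2.024×10⁴/(5.670×10⁻⁸))^(1/4) = 773 K.

T ≈ 773 K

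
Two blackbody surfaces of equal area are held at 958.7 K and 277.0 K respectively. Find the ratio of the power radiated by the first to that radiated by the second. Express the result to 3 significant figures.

P₁/P₂ ≈ 143

With equal areas, P₁/P₂ = (T₁/T₂)⁴ = (958.7/277.0)⁴ = 143.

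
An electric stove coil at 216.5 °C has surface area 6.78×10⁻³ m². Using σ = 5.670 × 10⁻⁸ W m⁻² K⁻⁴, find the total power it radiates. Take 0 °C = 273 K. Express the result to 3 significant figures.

P ≈ 22.1 W

T = 216.5 °C + 273 = 489.5 K.
Area A = 6.78×10⁻³ m².
P = σAT⁴ = 5.670×10⁻⁸ × 6.78×10⁻³ × (489.5)⁴ = 22.1 W.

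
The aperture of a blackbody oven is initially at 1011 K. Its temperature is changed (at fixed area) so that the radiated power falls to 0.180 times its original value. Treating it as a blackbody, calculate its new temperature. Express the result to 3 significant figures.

P ∝ T⁴, so T₂/T₁ = (P₂/P₁)^(1/4) = (0.180)^(1/4) = 0.651356.
T₂ = 1011 × 0.651356 = 659 K.

T₂ ≈ 659 K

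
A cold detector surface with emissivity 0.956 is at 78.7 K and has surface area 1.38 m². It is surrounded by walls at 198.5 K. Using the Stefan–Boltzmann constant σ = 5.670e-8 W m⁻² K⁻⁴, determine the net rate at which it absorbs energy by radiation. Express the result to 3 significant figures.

Area A = 1.38 m².
Net radiated power P_net = εσA(T⁴ − T₀⁴) = 0.956×5.670×10⁻⁸×1.38×(78.7⁴ − 198.5⁴).
T⁴ − T₀⁴ = 3.83618×10⁷ − 1.55254×10⁹ = -1.51418×10⁹ K⁴, so P_net = -113 W — negative, meaning a net gain of 113 W.

Net gain ≈ 113 W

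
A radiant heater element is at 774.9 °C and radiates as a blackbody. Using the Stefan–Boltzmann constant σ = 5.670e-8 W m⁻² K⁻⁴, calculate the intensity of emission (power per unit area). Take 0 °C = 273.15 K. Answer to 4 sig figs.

I ≈ 6.841×10⁴ W/m²

T = 774.9 °C + 273.15 = 1048.05 K.
Stefan–Boltzmann: I = σT⁴ = 5.670×10⁻⁸ × (1048.05)⁴ = 6.841×10⁴ W/m².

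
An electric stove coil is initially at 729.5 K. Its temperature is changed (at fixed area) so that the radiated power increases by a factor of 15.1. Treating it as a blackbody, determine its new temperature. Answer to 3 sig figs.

T₂ ≈ 1.44×10³ K

P ∝ T⁴, so T₂/T₁ = (P₂/P₁)^(1/4) = (15.1)^(1/4) = 1.97126.
T₂ = 729.5 × 1.97126 = 1.44×10³ K.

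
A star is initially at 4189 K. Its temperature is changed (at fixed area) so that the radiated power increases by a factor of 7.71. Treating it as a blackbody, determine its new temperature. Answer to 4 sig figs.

T₂ ≈ 6980 K

P ∝ T⁴, so T₂/T₁ = (P₂/P₁)^(1/4) = (7.71)^(1/4) = 1.66634.
T₂ = 4189 × 1.66634 = 6980 K.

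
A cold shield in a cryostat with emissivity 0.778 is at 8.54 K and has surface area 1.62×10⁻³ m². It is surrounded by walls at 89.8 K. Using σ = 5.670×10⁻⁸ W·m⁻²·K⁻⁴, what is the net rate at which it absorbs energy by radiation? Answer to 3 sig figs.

Area A = 1.62×10⁻³ m².
Net radiated power P_net = εσA(T⁴ − T₀⁴) = 0.778×5.670×10⁻⁸×1.62×10⁻³×(8.54⁴ − 89.8⁴).
T⁴ − T₀⁴ = 5319.02 − 6.50287×10⁷ = -6.50234×10⁷ K⁴, so P_net = -4.65×10⁻³ W — negative, meaning a net gain of 4.65×10⁻³ W.

Net gain ≈ 4.65×10⁻³ W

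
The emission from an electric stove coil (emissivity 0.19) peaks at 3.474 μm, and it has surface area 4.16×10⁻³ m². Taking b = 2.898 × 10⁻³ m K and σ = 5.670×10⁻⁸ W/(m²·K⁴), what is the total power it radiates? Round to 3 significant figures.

P ≈ 21.7 W

Wien's law: T = b/λ_max = 2.898×10⁻³/3.474×10⁻⁶ = 834.197 K.
Area A = 4.16×10⁻³ m².
Then P = εσAT⁴ = 0.19×5.670×10⁻⁸×4.16×10⁻³×(834.197)⁴ = 21.7 W.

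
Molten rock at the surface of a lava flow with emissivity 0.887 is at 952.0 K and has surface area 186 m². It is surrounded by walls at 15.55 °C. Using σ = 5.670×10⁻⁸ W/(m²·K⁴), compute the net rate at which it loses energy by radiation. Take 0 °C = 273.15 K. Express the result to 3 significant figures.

Net loss ≈ 7.62×10⁶ W

Surroundings: T = 15.55 °C + 273.15 = 288.70 K.
Area A = 186 m².
Net radiated power P_net = εσA(T⁴ − T₀⁴) = 0.887×5.670×10⁻⁸×186×(952.0⁴ − 288.70⁴).
T⁴ − T₀⁴ = 8.21387×10¹¹ − 6.94684×10⁹ = 8.14440×10¹¹ K⁴, so P_net = 7.62×10⁶ W.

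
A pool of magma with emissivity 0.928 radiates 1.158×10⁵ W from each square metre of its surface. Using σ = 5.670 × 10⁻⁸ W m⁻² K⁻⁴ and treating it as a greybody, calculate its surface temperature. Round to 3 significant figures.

T ≈ 1.22×10³ K

I = εσT⁴, so T = (I/εσ)^(1/4) = (1.158×10⁵/(0.928×5.670×10⁻⁸))^(1/4) = 1.22×10³ K.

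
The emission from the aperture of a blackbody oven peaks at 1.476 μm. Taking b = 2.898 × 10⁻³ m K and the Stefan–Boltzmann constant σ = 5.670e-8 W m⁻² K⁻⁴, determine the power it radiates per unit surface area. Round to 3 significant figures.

Wien's law: T = b/λ_max = 2.898×10⁻³/1.476×10⁻⁶ = 1963.41 K.
Then I = σT⁴ = 5.670×10⁻⁸×(1963.41)⁴ = 8.43×10⁵ W/m².

I ≈ 8.43×10⁵ W/m²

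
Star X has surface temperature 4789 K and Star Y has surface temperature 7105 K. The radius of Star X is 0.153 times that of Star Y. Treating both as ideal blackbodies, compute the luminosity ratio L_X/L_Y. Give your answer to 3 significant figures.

L_X/L_Y ≈ 4.83×10⁻³

L ∝ R²T⁴, so L_X/L_Y = (R_X/R_Y)²(T_X/T_Y)⁴ = (0.153)² × (4789/7105)⁴ = 0.023409 × 0.206406 = 4.83×10⁻³.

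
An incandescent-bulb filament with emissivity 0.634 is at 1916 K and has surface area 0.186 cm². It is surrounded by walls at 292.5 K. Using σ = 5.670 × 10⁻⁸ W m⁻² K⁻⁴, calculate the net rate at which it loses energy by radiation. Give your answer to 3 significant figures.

Net loss ≈ 9.01 W

Area A = 0.186 cm² = 1.86×10⁻⁵ m².
Net radiated power P_net = εσA(T⁴ − T₀⁴) = 0.634×5.670×10⁻⁸×1.86×10⁻⁵×(1916⁴ − 292.5⁴).
T⁴ − T₀⁴ = 1.34767×10¹³ − 7.31987×10⁹ = 1.34694×10¹³ K⁴, so P_net = 9.01 W.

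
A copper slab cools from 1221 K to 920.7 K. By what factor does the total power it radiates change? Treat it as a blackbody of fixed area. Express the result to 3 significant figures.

P ∝ T⁴, so P₂/P₁ = (T₂/T₁)⁴ = (920.7/1221)⁴ = (0.754054)⁴ = 0.323.

P₂/P₁ ≈ 0.323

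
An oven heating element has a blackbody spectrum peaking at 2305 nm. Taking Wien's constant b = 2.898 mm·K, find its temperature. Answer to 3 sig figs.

T ≈ 1.26×10³ K

Wien's law gives T = b/λ_max = (2.898×10⁻³ m·K)/(2.305×10⁻⁶ m) = 1.26×10³ K.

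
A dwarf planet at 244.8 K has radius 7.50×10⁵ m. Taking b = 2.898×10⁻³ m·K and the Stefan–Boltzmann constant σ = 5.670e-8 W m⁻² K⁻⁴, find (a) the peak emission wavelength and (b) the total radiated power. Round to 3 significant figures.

(a) λ_max = b/T = 2.898×10⁻³/244.8 = 1.184×10⁻⁵ m = 11.8 μm.
Surface area A = 4πR² = 4π(7.50×10⁵ m)² = 7.06858×10¹² m².
(b) P = σAT⁴ = 5.670×10⁻⁸×7.06858×10¹²×(244.8)⁴ = 1.44×10¹⁵ W.

λ_max ≈ 11.8 μm; P ≈ 1.44×10¹⁵ W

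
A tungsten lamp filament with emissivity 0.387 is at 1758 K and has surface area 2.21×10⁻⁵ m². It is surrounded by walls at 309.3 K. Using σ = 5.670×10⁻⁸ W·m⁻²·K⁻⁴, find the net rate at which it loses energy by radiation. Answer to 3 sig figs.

Net loss ≈ 4.63 W

Area A = 2.21×10⁻⁵ m².
Net radiated power P_net = εσA(T⁴ − T₀⁴) = 0.387×5.670×10⁻⁸×2.21×10⁻⁵×(1758⁴ − 309.3⁴).
T⁴ − T₀⁴ = 9.55159×10¹² − 9.15208×10⁹ = 9.54244×10¹² K⁴, so P_net = 4.63 W.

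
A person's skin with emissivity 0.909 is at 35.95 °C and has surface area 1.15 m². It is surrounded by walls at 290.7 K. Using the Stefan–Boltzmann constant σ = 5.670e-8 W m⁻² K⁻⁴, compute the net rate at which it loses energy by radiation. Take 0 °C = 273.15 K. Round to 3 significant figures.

Net loss ≈ 118 W

T = 35.95 °C + 273.15 = 309.10 K.
Area A = 1.15 m².
Net radiated power P_net = εσA(T⁴ − T₀⁴) = 0.909×5.670×10⁻⁸×1.15×(309.10⁴ − 290.7⁴).
T⁴ − T₀⁴ = 9.12843×10⁹ − 7.14135×10⁹ = 1.98708×10⁹ K⁴, so P_net = 118 W.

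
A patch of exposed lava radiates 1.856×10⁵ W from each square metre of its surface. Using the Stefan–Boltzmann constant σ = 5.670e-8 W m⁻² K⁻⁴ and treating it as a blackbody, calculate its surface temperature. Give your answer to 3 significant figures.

I = σT⁴, so T = (I/σ)^(1/4) = (1.856×10⁵/(5.670×10⁻⁸))^(1/4) = 1.35×10³ K.

T ≈ 1.35×10³ K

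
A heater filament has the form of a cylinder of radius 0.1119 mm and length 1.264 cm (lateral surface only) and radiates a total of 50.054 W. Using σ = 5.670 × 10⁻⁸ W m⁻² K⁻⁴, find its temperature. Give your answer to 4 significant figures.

T ≈ 3157 K

Lateral area A = 2πrL = 2π×1.119×10⁻⁴×0.01264 = 8.88704×10⁻⁶ m².
P = σAT⁴ ⇒ T = (P/(σA))^(1/4) = (50.054/(5.670×10⁻⁸×8.88704×10⁻⁶))^(1/4) = 3157 K.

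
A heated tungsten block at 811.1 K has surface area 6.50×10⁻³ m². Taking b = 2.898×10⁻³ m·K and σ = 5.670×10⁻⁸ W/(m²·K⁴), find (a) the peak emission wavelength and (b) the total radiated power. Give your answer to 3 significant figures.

(a) λ_max = b/T = 2.898×10⁻³/811.1 = 3.573×10⁻⁶ m = 3.57 μm.
Area A = 6.50×10⁻³ m².
(b) P = σAT⁴ = 5.670×10⁻⁸×6.50×10⁻³×(811.1)⁴ = 160 W.

λ_max ≈ 3.57 μm; P ≈ 160 W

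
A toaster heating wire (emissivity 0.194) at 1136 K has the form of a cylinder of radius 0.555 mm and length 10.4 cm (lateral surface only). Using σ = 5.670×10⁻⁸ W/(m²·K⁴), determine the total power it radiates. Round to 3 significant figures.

Lateral area A = 2πrL = 2π×5.55×10⁻⁴×0.104 = 3.62665×10⁻⁴ m².
P = εσAT⁴ = 0.194 × 5.670×10⁻⁸ × 3.62665×10⁻⁴ × (1136)⁴ = 6.64 W.

P ≈ 6.64 W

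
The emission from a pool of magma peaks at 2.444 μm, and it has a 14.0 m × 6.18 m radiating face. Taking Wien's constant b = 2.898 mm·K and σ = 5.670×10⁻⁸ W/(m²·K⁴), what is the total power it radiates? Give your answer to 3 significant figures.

Wien's law: T = b/λ_max = 2.898×10⁻³/2.444×10⁻⁶ = 1185.76 K.
Area A = 14.0 × 6.18 = 86.52 m².
Then P = σAT⁴ = 5.670×10⁻⁸×86.52×(1185.76)⁴ = 9.70×10⁶ W.

P ≈ 9.70×10⁶ W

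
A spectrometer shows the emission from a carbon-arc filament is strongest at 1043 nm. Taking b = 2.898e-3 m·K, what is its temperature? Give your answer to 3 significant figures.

Wien's law gives T = b/λ_max = (2.898×10⁻³ m·K)/(1.043×10⁻⁶ m) = 2.78×10³ K.

T ≈ 2.78×10³ K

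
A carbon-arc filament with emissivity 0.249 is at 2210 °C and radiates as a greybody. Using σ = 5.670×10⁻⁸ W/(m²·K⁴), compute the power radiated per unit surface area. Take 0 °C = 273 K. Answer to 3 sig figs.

I ≈ 5.37×10⁵ W/m²

T = 2210 °C + 273 = 2483 K.
Stefan–Boltzmann: I = εσT⁴ = 0.249 × 5.670×10⁻⁸ × (2483)⁴ = 5.37×10⁵ W/m².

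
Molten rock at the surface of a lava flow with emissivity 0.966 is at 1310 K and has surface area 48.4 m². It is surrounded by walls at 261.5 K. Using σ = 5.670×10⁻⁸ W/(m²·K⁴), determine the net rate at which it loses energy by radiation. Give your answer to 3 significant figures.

Area A = 48.4 m².
Net radiated power P_net = εσA(T⁴ − T₀⁴) = 0.966×5.670×10⁻⁸×48.4×(1310⁴ − 261.5⁴).
T⁴ − T₀⁴ = 2.94500×10¹² − 4.67613×10⁹ = 2.94032×10¹² K⁴, so P_net = 7.79×10⁶ W.

Net loss ≈ 7.79×10⁶ W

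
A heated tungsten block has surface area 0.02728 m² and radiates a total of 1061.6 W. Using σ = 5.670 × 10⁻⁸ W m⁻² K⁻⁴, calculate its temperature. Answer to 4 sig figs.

Area A = 0.02728 m².
P = σAT⁴ ⇒ T = (P/(σA))^(1/4) = (1061.6/(5.670×10⁻⁸×0.02728))^(1/4) = 910.2 K.

T ≈ 910.2 K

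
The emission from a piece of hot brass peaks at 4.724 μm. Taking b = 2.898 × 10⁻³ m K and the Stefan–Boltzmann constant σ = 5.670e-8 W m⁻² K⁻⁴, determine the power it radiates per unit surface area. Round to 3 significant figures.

I ≈ 8.03×10³ W/m²

Wien's law: T = b/λ_max = 2.898×10⁻³/4.724×10⁻⁶ = 613.463 K.
Then I = σT⁴ = 5.670×10⁻⁸×(613.463)⁴ = 8.03×10³ W/m².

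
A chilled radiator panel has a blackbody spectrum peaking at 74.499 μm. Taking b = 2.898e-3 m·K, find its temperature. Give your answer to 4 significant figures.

T ≈ 38.90 K

Wien's law gives T = b/λ_max = (2.898×10⁻³ m·K)/(7.4499×10⁻⁵ m) = 38.90 K.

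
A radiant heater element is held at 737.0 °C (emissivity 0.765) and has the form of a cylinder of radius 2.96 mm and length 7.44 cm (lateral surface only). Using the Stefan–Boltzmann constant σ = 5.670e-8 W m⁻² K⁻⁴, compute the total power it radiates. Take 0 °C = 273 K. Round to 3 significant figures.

T = 737.0 °C + 273 = 1010.0 K.
Lateral area A = 2πrL = 2π×2.96×10⁻³×0.0744 = 1.38371×10⁻³ m².
P = εσAT⁴ = 0.765 × 5.670×10⁻⁸ × 1.38371×10⁻³ × (1010.0)⁴ = 62.5 W.

P ≈ 62.5 W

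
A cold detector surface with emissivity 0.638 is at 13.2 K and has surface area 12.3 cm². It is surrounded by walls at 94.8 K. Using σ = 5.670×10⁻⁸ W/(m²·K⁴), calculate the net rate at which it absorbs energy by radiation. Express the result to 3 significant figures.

Area A = 12.3 cm² = 1.23×10⁻³ m².
Net radiated power P_net = εσA(T⁴ − T₀⁴) = 0.638×5.670×10⁻⁸×1.23×10⁻³×(13.2⁴ − 94.8⁴).
T⁴ − T₀⁴ = 30359.6 − 8.07669×10⁷ = -8.07365×10⁷ K⁴, so P_net = -3.59×10⁻³ W — negative, meaning a net gain of 3.59×10⁻³ W.

Net gain ≈ 3.59×10⁻³ W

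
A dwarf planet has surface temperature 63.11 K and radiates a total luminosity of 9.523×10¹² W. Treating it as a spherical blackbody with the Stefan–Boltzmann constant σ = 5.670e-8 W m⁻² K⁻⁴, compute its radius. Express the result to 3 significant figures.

R ≈ 9.18×10⁵ m

L = 4πR²σT⁴ ⇒ R = √(L/(4πσT⁴)).
σT⁴ = 0.899447 W/m², so R = √(9.523×10¹²/(4π×0.899447)) = 9.18×10⁵ m.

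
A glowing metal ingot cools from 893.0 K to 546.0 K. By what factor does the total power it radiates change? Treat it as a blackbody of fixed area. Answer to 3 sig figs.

P ∝ T⁴, so P₂/P₁ = (T₂/T₁)⁴ = (546.0/893.0)⁴ = (0.611422)⁴ = 0.140.

P₂/P₁ ≈ 0.140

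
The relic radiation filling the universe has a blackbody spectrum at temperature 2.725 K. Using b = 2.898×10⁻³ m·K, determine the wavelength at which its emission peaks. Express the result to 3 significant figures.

Wien's displacement law: λ_max = b/T = (2.898×10⁻³ m·K)/(2.725 K) = 1.063×10⁻³ m.
That is 1.06×10⁻³ m, in the microwave range.

λ_max ≈ 1.06×10⁻³ m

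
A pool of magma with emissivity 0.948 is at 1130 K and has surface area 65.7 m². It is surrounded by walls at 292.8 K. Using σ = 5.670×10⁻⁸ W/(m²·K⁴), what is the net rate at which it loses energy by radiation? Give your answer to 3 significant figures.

Area A = 65.7 m².
Net radiated power P_net = εσA(T⁴ − T₀⁴) = 0.948×5.670×10⁻⁸×65.7×(1130⁴ − 292.8⁴).
T⁴ − T₀⁴ = 1.63047×10¹² − 7.34995×10⁹ = 1.62312×10¹² K⁴, so P_net = 5.73×10⁶ W.

Net loss ≈ 5.73×10⁶ W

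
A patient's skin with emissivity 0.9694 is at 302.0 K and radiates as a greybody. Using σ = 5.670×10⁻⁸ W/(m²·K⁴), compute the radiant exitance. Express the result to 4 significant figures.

Stefan–Boltzmann: I = εσT⁴ = 0.9694 × 5.670×10⁻⁸ × (302.0)⁴ = 457.2 W/m².

I ≈ 457.2 W/m²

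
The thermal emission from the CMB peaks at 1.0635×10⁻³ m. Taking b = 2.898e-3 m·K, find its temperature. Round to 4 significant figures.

Wien's law gives T = b/λ_max = (2.898×10⁻³ m·K)/(1.0635×10⁻³ m) = 2.725 K.

T ≈ 2.725 K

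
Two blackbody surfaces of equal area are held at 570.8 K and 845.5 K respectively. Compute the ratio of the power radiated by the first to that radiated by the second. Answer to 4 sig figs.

With equal areas, P₁/P₂ = (T₁/T₂)⁴ = (570.8/845.5)⁴ = 0.2077.

P₁/P₂ ≈ 0.2077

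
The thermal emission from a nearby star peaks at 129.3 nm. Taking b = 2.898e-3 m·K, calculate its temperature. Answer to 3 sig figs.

T ≈ 2.24×10⁴ K

Wien's law gives T = b/λ_max = (2.898×10⁻³ m·K)/(1.293×10⁻⁷ m) = 2.24×10⁴ K.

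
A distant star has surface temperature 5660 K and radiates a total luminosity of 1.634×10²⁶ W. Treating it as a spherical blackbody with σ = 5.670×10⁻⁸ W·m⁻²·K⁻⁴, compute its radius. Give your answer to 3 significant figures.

L = 4πR²σT⁴ ⇒ R = √(L/(4πσT⁴)).
σT⁴ = 5.81901×10⁷ W/m², so R = √(1.634×10²⁶/(4π×5.81901×10⁷)) = 4.73×10⁸ m.

R ≈ 4.73×10⁸ m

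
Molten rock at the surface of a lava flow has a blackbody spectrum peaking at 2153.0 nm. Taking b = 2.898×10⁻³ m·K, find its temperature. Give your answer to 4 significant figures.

T ≈ 1346 K

Wien's law gives T = b/λ_max = (2.898×10⁻³ m·K)/(2.1530×10⁻⁶ m) = 1346 K.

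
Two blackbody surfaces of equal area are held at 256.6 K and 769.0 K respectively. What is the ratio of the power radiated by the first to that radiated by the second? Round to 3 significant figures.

P₁/P₂ ≈ 0.0124

With equal areas, P₁/P₂ = (T₁/T₂)⁴ = (256.6/769.0)⁴ = 0.0124.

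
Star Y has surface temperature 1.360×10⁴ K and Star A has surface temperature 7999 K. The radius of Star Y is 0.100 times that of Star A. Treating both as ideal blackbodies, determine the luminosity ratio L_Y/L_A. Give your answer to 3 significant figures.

L_Y/L_A ≈ 0.0836

L ∝ R²T⁴, so L_Y/L_A = (R_Y/R_A)²(T_Y/T_A)⁴ = (0.100)² × (1.360×10⁴/7999)⁴ = 0.01 × 8.35628 = 0.0836.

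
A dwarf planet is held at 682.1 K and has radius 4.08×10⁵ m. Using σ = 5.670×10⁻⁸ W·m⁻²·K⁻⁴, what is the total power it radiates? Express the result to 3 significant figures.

Surface area A = 4πR² = 4π(4.08×10⁵ m)² = 2.09185×10¹² m².
P = σAT⁴ = 5.670×10⁻⁸ × 2.09185×10¹² × (682.1)⁴ = 2.57×10¹⁶ W.

P ≈ 2.57×10¹⁶ W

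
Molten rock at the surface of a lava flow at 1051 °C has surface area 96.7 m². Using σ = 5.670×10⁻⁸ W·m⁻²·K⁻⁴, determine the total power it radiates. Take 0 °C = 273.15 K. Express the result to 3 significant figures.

T = 1051 °C + 273.15 = 1324.15 K.
Area A = 96.7 m².
P = σAT⁴ = 5.670×10⁻⁸ × 96.7 × (1324.15)⁴ = 1.69×10⁷ W.

P ≈ 1.69×10⁷ W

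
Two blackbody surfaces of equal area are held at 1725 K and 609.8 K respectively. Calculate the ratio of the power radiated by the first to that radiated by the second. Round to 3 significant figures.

P₁/P₂ ≈ 64.0

With equal areas, P₁/P₂ = (T₁/T₂)⁴ = (1725/609.8)⁴ = 64.0.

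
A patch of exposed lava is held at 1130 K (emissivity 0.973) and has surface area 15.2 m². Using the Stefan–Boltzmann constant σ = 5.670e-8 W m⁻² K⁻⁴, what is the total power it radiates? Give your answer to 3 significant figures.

Area A = 15.2 m².
P = εσAT⁴ = 0.973 × 5.670×10⁻⁸ × 15.2 × (1130)⁴ = 1.37×10⁶ W.

P ≈ 1.37×10⁶ W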